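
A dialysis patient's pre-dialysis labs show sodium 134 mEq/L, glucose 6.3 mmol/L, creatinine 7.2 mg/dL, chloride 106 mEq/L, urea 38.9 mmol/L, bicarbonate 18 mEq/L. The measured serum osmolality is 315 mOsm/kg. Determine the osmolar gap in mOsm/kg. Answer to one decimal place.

Calculated osmolality = 2·Na + glucose + urea
= 2·134 + 6.3 + 38.9
= 268 + 6.30 + 38.90
= 313.2 mOsm/kg ≈ 313.2 mOsm/kg
Osmolar gap = measured − calculated = 315 − 313.2 = 1.8 mOsm/kg

1.8 mOsm/kg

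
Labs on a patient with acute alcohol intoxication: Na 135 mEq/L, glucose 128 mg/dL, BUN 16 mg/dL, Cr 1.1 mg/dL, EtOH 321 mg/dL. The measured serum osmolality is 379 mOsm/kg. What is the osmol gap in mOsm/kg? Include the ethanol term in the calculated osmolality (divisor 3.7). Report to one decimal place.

9.4 mOsm/kg

Calculated osmolality = 2·Na + glucose/18 + BUN/2.8 + ethanol/3.7
= 2·135 + 128/18 + 16/2.8 + 321/3.7
= 270 + 7.11 + 5.71 + 86.76
= 369.58 mOsm/kg ≈ 369.6 mOsm/kg
Osmolar gap = measured − calculated = 379 − 369.6 = 9.4 mOsm/kg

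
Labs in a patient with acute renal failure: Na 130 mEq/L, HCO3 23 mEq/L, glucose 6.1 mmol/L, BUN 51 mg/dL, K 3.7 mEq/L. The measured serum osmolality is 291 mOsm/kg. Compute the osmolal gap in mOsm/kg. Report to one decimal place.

Calculated osmolality = 2·Na + glucose + BUN/2.8
= 2·130 + 6.1 + 51/2.8
= 260 + 6.10 + 18.21
= 284.31 mOsm/kg ≈ 284.3 mOsm/kg
Osmolar gap = measured − calculated = 291 − 284.3 = 6.7 mOsm/kg

6.7 mOsm/kg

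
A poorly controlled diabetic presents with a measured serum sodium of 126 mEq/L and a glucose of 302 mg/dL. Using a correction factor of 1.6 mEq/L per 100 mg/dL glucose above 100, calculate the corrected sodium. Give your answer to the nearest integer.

Corrected Na = measured Na + 1.6 · (glucose − 100)/100
= 126 + 1.6 · (302 − 100)/100
= 126 + 3.2
= 129.2 mEq/L

129 mEq/L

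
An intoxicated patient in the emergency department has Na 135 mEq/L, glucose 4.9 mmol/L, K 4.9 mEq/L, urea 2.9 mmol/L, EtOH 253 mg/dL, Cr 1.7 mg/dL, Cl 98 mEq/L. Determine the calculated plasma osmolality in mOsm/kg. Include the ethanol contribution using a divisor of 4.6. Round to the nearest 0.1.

332.8 mOsm/kg

Calculated osmolality = 2·Na + glucose + urea + ethanol/4.6
= 2·135 + 4.9 + 2.9 + 253/4.6
= 270 + 4.90 + 2.90 + 55
= 332.8 mOsm/kg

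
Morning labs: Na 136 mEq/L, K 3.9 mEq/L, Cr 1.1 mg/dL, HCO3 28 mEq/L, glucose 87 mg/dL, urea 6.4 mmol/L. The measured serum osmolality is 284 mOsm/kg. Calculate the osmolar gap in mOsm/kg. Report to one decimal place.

0.8 mOsm/kg

Calculated osmolality = 2·Na + glucose/18 + urea
= 2·136 + 87/18 + 6.4
= 272 + 4.83 + 6.40
= 283.23 mOsm/kg ≈ 283.2 mOsm/kg
Osmolar gap = measured − calculated = 284 − 283.2 = 0.8 mOsm/kg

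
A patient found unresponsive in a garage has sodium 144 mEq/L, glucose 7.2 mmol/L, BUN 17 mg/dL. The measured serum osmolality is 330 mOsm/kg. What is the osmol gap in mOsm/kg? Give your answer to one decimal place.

Calculated osmolality = 2·Na + glucose + BUN/2.8
= 2·144 + 7.2 + 17/2.8
= 288 + 7.20 + 6.07
= 301.27 mOsm/kg ≈ 301.3 mOsm/kg
Osmolar gap = measured − calculated = 330 − 301.3 = 28.7 mOsm/kg

28.7 mOsm/kg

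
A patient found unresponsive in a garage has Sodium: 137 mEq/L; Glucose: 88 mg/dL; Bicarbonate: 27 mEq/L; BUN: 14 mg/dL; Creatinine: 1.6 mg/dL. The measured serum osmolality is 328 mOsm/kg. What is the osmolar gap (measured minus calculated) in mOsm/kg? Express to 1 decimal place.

Calculated osmolality = 2·Na + glucose/18 + BUN/2.8
= 2·137 + 88/18 + 14/2.8
= 274 + 4.89 + 5
= 283.89 mOsm/kg ≈ 283.9 mOsm/kg
Osmolar gap = measured − calculated = 328 − 283.9 = 44.1 mOsm/kg

44.1 mOsm/kg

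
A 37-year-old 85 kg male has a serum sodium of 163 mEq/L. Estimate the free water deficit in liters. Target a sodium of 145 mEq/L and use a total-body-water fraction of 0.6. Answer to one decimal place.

6.3 L

TBW = 0.6 · 85 = 51 L
Free water deficit = TBW · (Na/145 − 1)
= 51 · (163/145 − 1)
= 51 · 0.1241
= 6.33 L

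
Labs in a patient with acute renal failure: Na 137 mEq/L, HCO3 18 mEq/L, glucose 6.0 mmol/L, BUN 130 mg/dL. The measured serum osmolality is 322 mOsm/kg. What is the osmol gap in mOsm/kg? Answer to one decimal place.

Calculated osmolality = 2·Na + glucose + BUN/2.8
= 2·137 + 6 + 130/2.8
= 274 + 6 + 46.43
= 326.43 mOsm/kg ≈ 326.4 mOsm/kg
Osmolar gap = measured − calculated = 322 − 326.4 = -4.4 mOsm/kg

-4.4 mOsm/kg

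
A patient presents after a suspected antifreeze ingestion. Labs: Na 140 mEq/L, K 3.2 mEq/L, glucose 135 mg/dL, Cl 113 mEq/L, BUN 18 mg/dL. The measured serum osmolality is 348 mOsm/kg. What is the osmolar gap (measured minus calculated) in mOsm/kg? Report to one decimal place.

54.1 mOsm/kg

Calculated osmolality = 2·Na + glucose/18 + BUN/2.8
= 2·140 + 135/18 + 18/2.8
= 280 + 7.50 + 6.43
= 293.93 mOsm/kg ≈ 293.9 mOsm/kg
Osmolar gap = measured − calculated = 348 − 293.9 = 54.1 mOsm/kg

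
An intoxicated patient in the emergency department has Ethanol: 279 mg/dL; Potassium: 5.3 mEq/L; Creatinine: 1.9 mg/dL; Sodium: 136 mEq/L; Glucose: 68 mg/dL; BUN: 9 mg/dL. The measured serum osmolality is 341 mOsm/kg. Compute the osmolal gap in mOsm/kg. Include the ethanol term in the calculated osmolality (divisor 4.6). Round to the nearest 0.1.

1.4 mOsm/kg

Calculated osmolality = 2·Na + glucose/18 + BUN/2.8 + ethanol/4.6
= 2·136 + 68/18 + 9/2.8 + 279/4.6
= 272 + 3.78 + 3.21 + 60.65
= 339.64 mOsm/kg ≈ 339.6 mOsm/kg
Osmolar gap = measured − calculated = 341 − 339.6 = 1.4 mOsm/kg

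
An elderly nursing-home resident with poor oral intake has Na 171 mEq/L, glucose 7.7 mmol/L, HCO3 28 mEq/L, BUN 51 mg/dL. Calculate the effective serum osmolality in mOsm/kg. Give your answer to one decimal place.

349.7 mOsm/kg

Effective osmolality excludes urea (freely permeant across cell membranes):
2·Na + glucose
= 2·171 + 7.7
= 342 + 7.7
= 349.7 mOsm/kg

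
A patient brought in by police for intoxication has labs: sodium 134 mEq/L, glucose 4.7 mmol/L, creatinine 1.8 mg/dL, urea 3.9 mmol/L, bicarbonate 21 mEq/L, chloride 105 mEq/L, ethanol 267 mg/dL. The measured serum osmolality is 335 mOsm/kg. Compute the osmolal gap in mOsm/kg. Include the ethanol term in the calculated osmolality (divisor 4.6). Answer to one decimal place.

0.4 mOsm/kg

Calculated osmolality = 2·Na + glucose + urea + ethanol/4.6
= 2·134 + 4.7 + 3.9 + 267/4.6
= 268 + 4.70 + 3.90 + 58.04
= 334.64 mOsm/kg ≈ 334.6 mOsm/kg
Osmolar gap = measured − calculated = 335 − 334.6 = 0.4 mOsm/kg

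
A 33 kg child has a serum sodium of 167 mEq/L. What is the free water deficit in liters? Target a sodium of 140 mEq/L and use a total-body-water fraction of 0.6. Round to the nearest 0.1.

TBW = 0.6 · 33 = 19.8 L
Free water deficit = TBW · (Na/140 − 1)
= 19.8 · (167/140 − 1)
= 19.8 · 0.1929
= 3.82 L

3.8 L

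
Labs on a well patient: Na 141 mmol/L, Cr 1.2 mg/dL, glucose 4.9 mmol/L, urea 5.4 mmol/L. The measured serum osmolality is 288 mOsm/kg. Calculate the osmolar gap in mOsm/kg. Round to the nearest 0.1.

Calculated osmolality = 2·Na + glucose + urea
= 2·141 + 4.9 + 5.4
= 282 + 4.90 + 5.40
= 292.3 mOsm/kg ≈ 292.3 mOsm/kg
Osmolar gap = measured − calculated = 288 − 292.3 = -4.3 mOsm/kg

-4.3 mOsm/kg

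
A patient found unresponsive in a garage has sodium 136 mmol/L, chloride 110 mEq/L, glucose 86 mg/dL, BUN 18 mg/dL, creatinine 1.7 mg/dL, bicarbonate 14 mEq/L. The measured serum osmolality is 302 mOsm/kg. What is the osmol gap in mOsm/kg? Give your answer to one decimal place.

Calculated osmolality = 2·Na + glucose/18 + BUN/2.8
= 2·136 + 86/18 + 18/2.8
= 272 + 4.78 + 6.43
= 283.21 mOsm/kg ≈ 283.2 mOsm/kg
Osmolar gap = measured − calculated = 302 − 283.2 = 18.8 mOsm/kg

18.8 mOsm/kg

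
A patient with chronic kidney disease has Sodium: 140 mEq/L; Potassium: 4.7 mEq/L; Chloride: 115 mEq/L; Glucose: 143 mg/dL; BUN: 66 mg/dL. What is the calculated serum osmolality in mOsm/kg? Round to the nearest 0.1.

311.5 mOsm/kg

Calculated osmolality = 2·Na + glucose/18 + BUN/2.8
= 2·140 + 143/18 + 66/2.8
= 280 + 7.94 + 23.57
= 311.51 mOsm/kg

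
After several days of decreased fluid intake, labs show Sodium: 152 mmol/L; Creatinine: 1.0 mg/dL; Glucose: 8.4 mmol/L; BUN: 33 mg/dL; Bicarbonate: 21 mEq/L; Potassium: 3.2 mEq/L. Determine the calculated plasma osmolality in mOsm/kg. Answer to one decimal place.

324.2 mOsm/kg

Calculated osmolality = 2·Na + glucose + BUN/2.8
= 2·152 + 8.4 + 33/2.8
= 304 + 8.40 + 11.79
= 324.19 mOsm/kg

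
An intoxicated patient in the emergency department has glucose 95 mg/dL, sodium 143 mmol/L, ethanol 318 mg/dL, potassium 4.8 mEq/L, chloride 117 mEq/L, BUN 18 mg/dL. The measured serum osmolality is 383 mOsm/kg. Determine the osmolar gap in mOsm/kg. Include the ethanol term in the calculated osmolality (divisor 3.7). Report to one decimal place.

Calculated osmolality = 2·Na + glucose/18 + BUN/2.8 + ethanol/3.7
= 2·143 + 95/18 + 18/2.8 + 318/3.7
= 286 + 5.28 + 6.43 + 85.95
= 383.66 mOsm/kg ≈ 383.7 mOsm/kg
Osmolar gap = measured − calculated = 383 − 383.7 = -0.7 mOsm/kg

-0.7 mOsm/kg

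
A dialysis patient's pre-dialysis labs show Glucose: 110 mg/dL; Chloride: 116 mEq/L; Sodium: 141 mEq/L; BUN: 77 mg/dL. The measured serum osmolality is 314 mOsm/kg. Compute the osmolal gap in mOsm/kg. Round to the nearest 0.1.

Calculated osmolality = 2·Na + glucose/18 + BUN/2.8
= 2·141 + 110/18 + 77/2.8
= 282 + 6.11 + 27.50
= 315.61 mOsm/kg ≈ 315.6 mOsm/kg
Osmolar gap = measured − calculated = 314 − 315.6 = -1.6 mOsm/kg

-1.6 mOsm/kg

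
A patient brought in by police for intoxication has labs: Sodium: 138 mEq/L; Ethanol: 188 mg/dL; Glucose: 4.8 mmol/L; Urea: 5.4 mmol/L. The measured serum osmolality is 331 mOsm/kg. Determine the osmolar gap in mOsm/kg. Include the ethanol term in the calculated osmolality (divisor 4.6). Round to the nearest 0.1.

Calculated osmolality = 2·Na + glucose + urea + ethanol/4.6
= 2·138 + 4.8 + 5.4 + 188/4.6
= 276 + 4.80 + 5.40 + 40.87
= 327.07 mOsm/kg ≈ 327.1 mOsm/kg
Osmolar gap = measured − calculated = 331 − 327.1 = 3.9 mOsm/kg

3.9 mOsm/kg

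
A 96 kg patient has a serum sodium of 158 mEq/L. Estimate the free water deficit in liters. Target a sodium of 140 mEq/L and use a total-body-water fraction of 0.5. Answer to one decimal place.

TBW = 0.5 · 96 = 48 L
Free water deficit = TBW · (Na/140 − 1)
= 48 · (158/140 − 1)
= 48 · 0.1286
= 6.17 L

6.2 L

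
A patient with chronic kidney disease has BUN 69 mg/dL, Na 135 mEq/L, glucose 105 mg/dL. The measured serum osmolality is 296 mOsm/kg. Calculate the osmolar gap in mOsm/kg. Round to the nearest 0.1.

-4.5 mOsm/kg

Calculated osmolality = 2·Na + glucose/18 + BUN/2.8
= 2·135 + 105/18 + 69/2.8
= 270 + 5.83 + 24.64
= 300.47 mOsm/kg ≈ 300.5 mOsm/kg
Osmolar gap = measured − calculated = 296 − 300.5 = -4.5 mOsm/kg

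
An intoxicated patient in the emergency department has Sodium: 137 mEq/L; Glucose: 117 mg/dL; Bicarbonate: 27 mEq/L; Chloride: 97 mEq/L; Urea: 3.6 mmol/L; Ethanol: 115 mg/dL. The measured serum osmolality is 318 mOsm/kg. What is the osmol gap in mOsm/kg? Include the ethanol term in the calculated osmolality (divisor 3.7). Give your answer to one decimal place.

2.8 mOsm/kg

Calculated osmolality = 2·Na + glucose/18 + urea + ethanol/3.7
= 2·137 + 117/18 + 3.6 + 115/3.7
= 274 + 6.50 + 3.60 + 31.08
= 315.18 mOsm/kg ≈ 315.2 mOsm/kg
Osmolar gap = measured − calculated = 318 − 315.2 = 2.8 mOsm/kg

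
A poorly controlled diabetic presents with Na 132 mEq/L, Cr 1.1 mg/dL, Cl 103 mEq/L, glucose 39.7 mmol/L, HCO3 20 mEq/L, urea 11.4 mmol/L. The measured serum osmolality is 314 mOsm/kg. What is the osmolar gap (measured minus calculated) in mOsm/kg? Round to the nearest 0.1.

Calculated osmolality = 2·Na + glucose + urea
= 2·132 + 39.7 + 11.4
= 264 + 39.70 + 11.40
= 315.1 mOsm/kg ≈ 315.1 mOsm/kg
Osmolar gap = measured − calculated = 314 − 315.1 = -1.1 mOsm/kg

-1.1 mOsm/kg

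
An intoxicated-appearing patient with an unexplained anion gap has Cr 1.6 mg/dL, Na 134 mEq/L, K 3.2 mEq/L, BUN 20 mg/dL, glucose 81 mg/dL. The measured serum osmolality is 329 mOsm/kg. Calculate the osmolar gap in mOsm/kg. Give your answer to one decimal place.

49.4 mOsm/kg

Calculated osmolality = 2·Na + glucose/18 + BUN/2.8
= 2·134 + 81/18 + 20/2.8
= 268 + 4.50 + 7.14
= 279.64 mOsm/kg ≈ 279.6 mOsm/kg
Osmolar gap = measured − calculated = 329 − 279.6 = 49.4 mOsm/kg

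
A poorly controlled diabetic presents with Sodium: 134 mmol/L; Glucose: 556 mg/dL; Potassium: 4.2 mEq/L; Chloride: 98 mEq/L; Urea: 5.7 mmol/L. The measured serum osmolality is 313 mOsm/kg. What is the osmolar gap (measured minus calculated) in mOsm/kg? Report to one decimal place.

8.4 mOsm/kg

Calculated osmolality = 2·Na + glucose/18 + urea
= 2·134 + 556/18 + 5.7
= 268 + 30.89 + 5.70
= 304.59 mOsm/kg ≈ 304.6 mOsm/kg
Osmolar gap = measured − calculated = 313 − 304.6 = 8.4 mOsm/kg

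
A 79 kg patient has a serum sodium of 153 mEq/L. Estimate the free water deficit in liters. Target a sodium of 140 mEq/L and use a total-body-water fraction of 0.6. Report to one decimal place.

TBW = 0.6 · 79 = 47.4 L
Free water deficit = TBW · (Na/140 − 1)
= 47.4 · (153/140 − 1)
= 47.4 · 0.0929
= 4.4 L

4.4 L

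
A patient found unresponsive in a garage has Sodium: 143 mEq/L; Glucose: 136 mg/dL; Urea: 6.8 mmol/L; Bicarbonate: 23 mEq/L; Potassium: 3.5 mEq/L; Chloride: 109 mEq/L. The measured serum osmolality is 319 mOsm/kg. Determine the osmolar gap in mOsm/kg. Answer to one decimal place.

Calculated osmolality = 2·Na + glucose/18 + urea
= 2·143 + 136/18 + 6.8
= 286 + 7.56 + 6.80
= 300.36 mOsm/kg ≈ 300.4 mOsm/kg
Osmolar gap = measured − calculated = 319 − 300.4 = 18.6 mOsm/kg

18.6 mOsm/kg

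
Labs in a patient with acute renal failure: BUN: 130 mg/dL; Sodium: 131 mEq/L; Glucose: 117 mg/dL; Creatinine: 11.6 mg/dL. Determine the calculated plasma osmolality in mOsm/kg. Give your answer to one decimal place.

Calculated osmolality = 2·Na + glucose/18 + BUN/2.8
= 2·131 + 117/18 + 130/2.8
= 262 + 6.50 + 46.43
= 314.93 mOsm/kg

314.9 mOsm/kg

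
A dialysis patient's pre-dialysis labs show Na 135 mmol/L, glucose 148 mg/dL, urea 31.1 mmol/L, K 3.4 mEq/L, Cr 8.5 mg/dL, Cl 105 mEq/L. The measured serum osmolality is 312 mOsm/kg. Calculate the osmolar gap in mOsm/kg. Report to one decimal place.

2.7 mOsm/kg

Calculated osmolality = 2·Na + glucose/18 + urea
= 2·135 + 148/18 + 31.1
= 270 + 8.22 + 31.10
= 309.32 mOsm/kg ≈ 309.3 mOsm/kg
Osmolar gap = measured − calculated = 312 − 309.3 = 2.7 mOsm/kg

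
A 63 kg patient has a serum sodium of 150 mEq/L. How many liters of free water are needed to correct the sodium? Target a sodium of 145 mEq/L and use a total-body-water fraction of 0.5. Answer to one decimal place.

TBW = 0.5 · 63 = 31.5 L
Free water deficit = TBW · (Na/145 − 1)
= 31.5 · (150/145 − 1)
= 31.5 · 0.0345
= 1.09 L

1.1 L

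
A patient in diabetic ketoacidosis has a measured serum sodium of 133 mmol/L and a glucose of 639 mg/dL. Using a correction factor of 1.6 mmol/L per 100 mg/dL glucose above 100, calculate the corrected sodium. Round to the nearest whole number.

142 mmol/L

Corrected Na = measured Na + 1.6 · (glucose − 100)/100
= 133 + 1.6 · (639 − 100)/100
= 133 + 8.6
= 141.6 mmol/L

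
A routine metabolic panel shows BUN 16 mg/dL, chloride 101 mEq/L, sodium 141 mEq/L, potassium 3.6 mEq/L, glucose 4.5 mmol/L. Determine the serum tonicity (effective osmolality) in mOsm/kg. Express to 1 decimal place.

286.5 mOsm/kg

Effective osmolality excludes urea (freely permeant across cell membranes):
2·Na + glucose
= 2·141 + 4.5
= 282 + 4.5
= 286.5 mOsm/kg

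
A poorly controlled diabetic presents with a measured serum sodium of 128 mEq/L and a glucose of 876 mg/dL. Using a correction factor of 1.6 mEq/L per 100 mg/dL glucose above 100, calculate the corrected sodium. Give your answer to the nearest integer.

140 mEq/L

Corrected Na = measured Na + 1.6 · (glucose − 100)/100
= 128 + 1.6 · (876 − 100)/100
= 128 + 12.4
= 140.4 mEq/L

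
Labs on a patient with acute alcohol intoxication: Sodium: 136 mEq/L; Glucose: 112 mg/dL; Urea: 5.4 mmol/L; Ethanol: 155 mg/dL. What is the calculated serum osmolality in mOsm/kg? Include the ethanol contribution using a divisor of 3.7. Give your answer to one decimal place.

Calculated osmolality = 2·Na + glucose/18 + urea + ethanol/3.7
= 2·136 + 112/18 + 5.4 + 155/3.7
= 272 + 6.22 + 5.40 + 41.89
= 325.51 mOsm/kg

325.5 mOsm/kg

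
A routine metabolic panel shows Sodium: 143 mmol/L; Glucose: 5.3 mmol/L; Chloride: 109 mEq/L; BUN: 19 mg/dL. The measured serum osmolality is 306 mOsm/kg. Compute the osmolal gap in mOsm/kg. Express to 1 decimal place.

7.9 mOsm/kg

Calculated osmolality = 2·Na + glucose + BUN/2.8
= 2·143 + 5.3 + 19/2.8
= 286 + 5.30 + 6.79
= 298.09 mOsm/kg ≈ 298.1 mOsm/kg
Osmolar gap = measured − calculated = 306 − 298.1 = 7.9 mOsm/kg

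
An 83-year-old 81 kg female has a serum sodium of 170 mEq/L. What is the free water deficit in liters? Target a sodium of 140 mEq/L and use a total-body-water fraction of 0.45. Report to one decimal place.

7.8 L

TBW = 0.45 · 81 = 36.45 L
Free water deficit = TBW · (Na/140 − 1)
= 36.45 · (170/140 − 1)
= 36.45 · 0.2143
= 7.81 L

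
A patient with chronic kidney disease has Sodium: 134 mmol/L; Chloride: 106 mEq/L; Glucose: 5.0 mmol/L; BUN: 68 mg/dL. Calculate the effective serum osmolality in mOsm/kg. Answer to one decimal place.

Effective osmolality excludes urea (freely permeant across cell membranes):
2·Na + glucose
= 2·134 + 5
= 268 + 5
= 273 mOsm/kg

273.0 mOsm/kg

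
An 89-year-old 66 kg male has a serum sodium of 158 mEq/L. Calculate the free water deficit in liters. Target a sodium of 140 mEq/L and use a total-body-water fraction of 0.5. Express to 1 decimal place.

4.2 L

TBW = 0.5 · 66 = 33 L
Free water deficit = TBW · (Na/140 − 1)
= 33 · (158/140 − 1)
= 33 · 0.1286
= 4.24 L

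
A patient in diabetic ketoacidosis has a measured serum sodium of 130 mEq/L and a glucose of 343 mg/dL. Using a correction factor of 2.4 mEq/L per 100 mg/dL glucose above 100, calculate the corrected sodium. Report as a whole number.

Corrected Na = measured Na + 2.4 · (glucose − 100)/100
= 130 + 2.4 · (343 − 100)/100
= 130 + 5.8
= 135.8 mEq/L

136 mEq/L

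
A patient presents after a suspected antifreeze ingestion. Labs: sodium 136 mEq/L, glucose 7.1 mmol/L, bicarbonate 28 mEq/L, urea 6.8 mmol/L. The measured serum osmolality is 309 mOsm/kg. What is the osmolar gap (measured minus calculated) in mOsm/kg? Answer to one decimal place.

Calculated osmolality = 2·Na + glucose + urea
= 2·136 + 7.1 + 6.8
= 272 + 7.10 + 6.80
= 285.9 mOsm/kg ≈ 285.9 mOsm/kg
Osmolar gap = measured − calculated = 309 − 285.9 = 23.1 mOsm/kg

23.1 mOsm/kg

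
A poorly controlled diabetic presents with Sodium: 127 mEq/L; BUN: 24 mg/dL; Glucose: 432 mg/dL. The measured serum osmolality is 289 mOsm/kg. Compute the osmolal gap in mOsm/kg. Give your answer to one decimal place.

Calculated osmolality = 2·Na + glucose/18 + BUN/2.8
= 2·127 + 432/18 + 24/2.8
= 254 + 24 + 8.57
= 286.57 mOsm/kg ≈ 286.6 mOsm/kg
Osmolar gap = measured − calculated = 289 − 286.6 = 2.4 mOsm/kg

2.4 mOsm/kg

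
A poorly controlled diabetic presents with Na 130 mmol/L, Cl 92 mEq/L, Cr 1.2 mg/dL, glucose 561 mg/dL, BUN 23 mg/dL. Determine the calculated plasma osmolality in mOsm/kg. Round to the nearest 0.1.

299.4 mOsm/kg

Calculated osmolality = 2·Na + glucose/18 + BUN/2.8
= 2·130 + 561/18 + 23/2.8
= 260 + 31.17 + 8.21
= 299.38 mOsm/kg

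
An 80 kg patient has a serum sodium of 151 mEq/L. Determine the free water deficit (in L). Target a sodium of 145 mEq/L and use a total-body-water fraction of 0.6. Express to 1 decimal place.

2.0 L

TBW = 0.6 · 80 = 48 L
Free water deficit = TBW · (Na/145 − 1)
= 48 · (151/145 − 1)
= 48 · 0.0414
= 1.99 L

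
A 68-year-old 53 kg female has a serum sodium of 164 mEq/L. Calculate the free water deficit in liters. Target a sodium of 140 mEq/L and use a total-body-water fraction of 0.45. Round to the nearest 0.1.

4.1 L

TBW = 0.45 · 53 = 23.85 L
Free water deficit = TBW · (Na/140 − 1)
= 23.85 · (164/140 − 1)
= 23.85 · 0.1714
= 4.09 L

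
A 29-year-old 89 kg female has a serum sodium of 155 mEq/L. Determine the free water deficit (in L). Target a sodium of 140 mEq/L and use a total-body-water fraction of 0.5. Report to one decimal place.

TBW = 0.5 · 89 = 44.5 L
Free water deficit = TBW · (Na/140 − 1)
= 44.5 · (155/140 − 1)
= 44.5 · 0.1071
= 4.77 L

4.8 L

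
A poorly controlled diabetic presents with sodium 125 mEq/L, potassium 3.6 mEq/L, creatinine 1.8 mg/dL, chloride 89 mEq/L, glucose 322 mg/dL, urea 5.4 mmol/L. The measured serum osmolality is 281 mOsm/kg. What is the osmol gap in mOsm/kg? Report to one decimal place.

7.7 mOsm/kg

Calculated osmolality = 2·Na + glucose/18 + urea
= 2·125 + 322/18 + 5.4
= 250 + 17.89 + 5.40
= 273.29 mOsm/kg ≈ 273.3 mOsm/kg
Osmolar gap = measured − calculated = 281 − 273.3 = 7.7 mOsm/kg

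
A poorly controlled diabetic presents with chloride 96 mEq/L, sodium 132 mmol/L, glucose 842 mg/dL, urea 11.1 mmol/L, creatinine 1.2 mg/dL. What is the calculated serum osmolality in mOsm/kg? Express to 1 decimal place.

Calculated osmolality = 2·Na + glucose/18 + urea
= 2·132 + 842/18 + 11.1
= 264 + 46.78 + 11.10
= 321.88 mOsm/kg

321.9 mOsm/kg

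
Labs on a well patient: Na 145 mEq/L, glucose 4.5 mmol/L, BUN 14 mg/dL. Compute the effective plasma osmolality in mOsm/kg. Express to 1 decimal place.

294.5 mOsm/kg

Effective osmolality excludes urea (freely permeant across cell membranes):
2·Na + glucose
= 2·145 + 4.5
= 290 + 4.5
= 294.5 mOsm/kg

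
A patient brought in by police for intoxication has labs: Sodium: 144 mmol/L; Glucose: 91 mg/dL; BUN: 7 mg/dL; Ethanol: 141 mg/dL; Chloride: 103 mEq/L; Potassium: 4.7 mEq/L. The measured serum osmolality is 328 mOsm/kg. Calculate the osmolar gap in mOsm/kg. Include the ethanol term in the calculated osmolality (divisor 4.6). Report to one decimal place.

1.8 mOsm/kg

Calculated osmolality = 2·Na + glucose/18 + BUN/2.8 + ethanol/4.6
= 2·144 + 91/18 + 7/2.8 + 141/4.6
= 288 + 5.06 + 2.50 + 30.65
= 326.21 mOsm/kg ≈ 326.2 mOsm/kg
Osmolar gap = measured − calculated = 328 − 326.2 = 1.8 mOsm/kg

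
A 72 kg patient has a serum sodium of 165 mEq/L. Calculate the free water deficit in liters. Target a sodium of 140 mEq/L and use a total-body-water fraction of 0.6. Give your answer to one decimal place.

7.7 L

TBW = 0.6 · 72 = 43.2 L
Free water deficit = TBW · (Na/140 − 1)
= 43.2 · (165/140 − 1)
= 43.2 · 0.1786
= 7.72 L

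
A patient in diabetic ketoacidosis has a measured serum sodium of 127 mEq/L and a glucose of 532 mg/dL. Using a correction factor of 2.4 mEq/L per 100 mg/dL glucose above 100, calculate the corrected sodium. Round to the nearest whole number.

Corrected Na = measured Na + 2.4 · (glucose − 100)/100
= 127 + 2.4 · (532 − 100)/100
= 127 + 10.4
= 137.4 mEq/L

137 mEq/L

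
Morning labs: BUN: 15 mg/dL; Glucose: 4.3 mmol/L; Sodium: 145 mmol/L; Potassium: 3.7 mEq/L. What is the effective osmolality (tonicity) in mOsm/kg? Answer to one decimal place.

Effective osmolality excludes urea (freely permeant across cell membranes):
2·Na + glucose
= 2·145 + 4.3
= 290 + 4.3
= 294.3 mOsm/kg

294.3 mOsm/kg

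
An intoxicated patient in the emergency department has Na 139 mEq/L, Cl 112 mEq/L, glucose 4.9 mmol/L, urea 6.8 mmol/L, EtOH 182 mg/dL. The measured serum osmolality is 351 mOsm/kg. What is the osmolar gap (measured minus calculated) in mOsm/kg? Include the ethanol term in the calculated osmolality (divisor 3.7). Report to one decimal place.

12.1 mOsm/kg

Calculated osmolality = 2·Na + glucose + urea + ethanol/3.7
= 2·139 + 4.9 + 6.8 + 182/3.7
= 278 + 4.90 + 6.80 + 49.19
= 338.89 mOsm/kg ≈ 338.9 mOsm/kg
Osmolar gap = measured − calculated = 351 − 338.9 = 12.1 mOsm/kg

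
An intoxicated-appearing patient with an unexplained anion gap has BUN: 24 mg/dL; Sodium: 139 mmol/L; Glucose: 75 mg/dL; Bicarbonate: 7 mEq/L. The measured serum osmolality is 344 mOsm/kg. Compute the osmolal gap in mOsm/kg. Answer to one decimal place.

53.3 mOsm/kg

Calculated osmolality = 2·Na + glucose/18 + BUN/2.8
= 2·139 + 75/18 + 24/2.8
= 278 + 4.17 + 8.57
= 290.74 mOsm/kg ≈ 290.7 mOsm/kg
Osmolar gap = measured − calculated = 344 − 290.7 = 53.3 mOsm/kg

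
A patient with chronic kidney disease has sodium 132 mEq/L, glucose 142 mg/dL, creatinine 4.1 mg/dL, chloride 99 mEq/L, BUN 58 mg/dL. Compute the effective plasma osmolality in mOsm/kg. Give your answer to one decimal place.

Effective osmolality excludes urea (freely permeant across cell membranes):
2·Na + glucose/18
= 2·132 + 142/18
= 264 + 7.89
= 271.89 mOsm/kg

271.9 mOsm/kg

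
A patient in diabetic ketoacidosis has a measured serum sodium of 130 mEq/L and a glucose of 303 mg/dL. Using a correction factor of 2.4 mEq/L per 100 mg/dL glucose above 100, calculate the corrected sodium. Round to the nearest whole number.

135 mEq/L

Corrected Na = measured Na + 2.4 · (glucose − 100)/100
= 130 + 2.4 · (303 − 100)/100
= 130 + 4.9
= 134.9 mEq/L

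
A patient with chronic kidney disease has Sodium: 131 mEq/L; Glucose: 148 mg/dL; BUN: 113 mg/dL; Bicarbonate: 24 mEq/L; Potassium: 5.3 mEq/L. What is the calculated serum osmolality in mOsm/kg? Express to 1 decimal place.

310.6 mOsm/kg

Calculated osmolality = 2·Na + glucose/18 + BUN/2.8
= 2·131 + 148/18 + 113/2.8
= 262 + 8.22 + 40.36
= 310.58 mOsm/kg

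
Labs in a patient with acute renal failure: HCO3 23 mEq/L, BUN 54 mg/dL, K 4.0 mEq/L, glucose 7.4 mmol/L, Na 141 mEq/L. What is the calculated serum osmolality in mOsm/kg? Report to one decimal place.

308.7 mOsm/kg

Calculated osmolality = 2·Na + glucose + BUN/2.8
= 2·141 + 7.4 + 54/2.8
= 282 + 7.40 + 19.29
= 308.69 mOsm/kg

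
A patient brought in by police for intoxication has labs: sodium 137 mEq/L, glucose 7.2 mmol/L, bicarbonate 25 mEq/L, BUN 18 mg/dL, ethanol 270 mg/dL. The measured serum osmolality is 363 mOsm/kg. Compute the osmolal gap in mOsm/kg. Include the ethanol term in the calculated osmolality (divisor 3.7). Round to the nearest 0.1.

Calculated osmolality = 2·Na + glucose + BUN/2.8 + ethanol/3.7
= 2·137 + 7.2 + 18/2.8 + 270/3.7
= 274 + 7.20 + 6.43 + 72.97
= 360.6 mOsm/kg ≈ 360.6 mOsm/kg
Osmolar gap = measured − calculated = 363 − 360.6 = 2.4 mOsm/kg

2.4 mOsm/kg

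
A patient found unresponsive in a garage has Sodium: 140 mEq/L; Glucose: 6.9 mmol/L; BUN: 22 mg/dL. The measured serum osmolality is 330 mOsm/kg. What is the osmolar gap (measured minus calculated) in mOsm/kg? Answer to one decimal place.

35.2 mOsm/kg

Calculated osmolality = 2·Na + glucose + BUN/2.8
= 2·140 + 6.9 + 22/2.8
= 280 + 6.90 + 7.86
= 294.76 mOsm/kg ≈ 294.8 mOsm/kg
Osmolar gap = measured − calculated = 330 − 294.8 = 35.2 mOsm/kg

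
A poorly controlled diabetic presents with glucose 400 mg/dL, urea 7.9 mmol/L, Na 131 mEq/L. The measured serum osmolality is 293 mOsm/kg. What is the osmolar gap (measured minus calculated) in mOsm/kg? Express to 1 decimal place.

0.9 mOsm/kg

Calculated osmolality = 2·Na + glucose/18 + urea
= 2·131 + 400/18 + 7.9
= 262 + 22.22 + 7.90
= 292.12 mOsm/kg ≈ 292.1 mOsm/kg
Osmolar gap = measured − calculated = 293 − 292.1 = 0.9 mOsm/kg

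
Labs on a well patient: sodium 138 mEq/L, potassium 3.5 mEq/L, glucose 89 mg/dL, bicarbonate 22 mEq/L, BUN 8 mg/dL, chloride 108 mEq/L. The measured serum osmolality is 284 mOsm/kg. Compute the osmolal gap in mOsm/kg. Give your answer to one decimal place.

Calculated osmolality = 2·Na + glucose/18 + BUN/2.8
= 2·138 + 89/18 + 8/2.8
= 276 + 4.94 + 2.86
= 283.8 mOsm/kg ≈ 283.8 mOsm/kg
Osmolar gap = measured − calculated = 284 − 283.8 = 0.2 mOsm/kg

0.2 mOsm/kg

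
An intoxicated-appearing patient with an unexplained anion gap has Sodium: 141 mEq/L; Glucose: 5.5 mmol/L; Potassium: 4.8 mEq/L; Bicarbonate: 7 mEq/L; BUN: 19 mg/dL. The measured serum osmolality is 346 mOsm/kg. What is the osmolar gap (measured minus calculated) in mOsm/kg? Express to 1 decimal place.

51.7 mOsm/kg

Calculated osmolality = 2·Na + glucose + BUN/2.8
= 2·141 + 5.5 + 19/2.8
= 282 + 5.50 + 6.79
= 294.29 mOsm/kg ≈ 294.3 mOsm/kg
Osmolar gap = measured − calculated = 346 − 294.3 = 51.7 mOsm/kg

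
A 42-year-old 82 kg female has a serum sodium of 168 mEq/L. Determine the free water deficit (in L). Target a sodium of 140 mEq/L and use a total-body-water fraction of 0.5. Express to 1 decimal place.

8.2 L

TBW = 0.5 · 82 = 41 L
Free water deficit = TBW · (Na/140 − 1)
= 41 · (168/140 − 1)
= 41 · 0.2
= 8.2 L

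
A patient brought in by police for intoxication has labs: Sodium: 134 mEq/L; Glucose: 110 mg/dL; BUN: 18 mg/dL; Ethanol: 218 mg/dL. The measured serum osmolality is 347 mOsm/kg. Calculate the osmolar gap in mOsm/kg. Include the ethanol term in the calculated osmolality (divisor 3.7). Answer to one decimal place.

Calculated osmolality = 2·Na + glucose/18 + BUN/2.8 + ethanol/3.7
= 2·134 + 110/18 + 18/2.8 + 218/3.7
= 268 + 6.11 + 6.43 + 58.92
= 339.46 mOsm/kg ≈ 339.5 mOsm/kg
Osmolar gap = measured − calculated = 347 − 339.5 = 7.5 mOsm/kg

7.5 mOsm/kg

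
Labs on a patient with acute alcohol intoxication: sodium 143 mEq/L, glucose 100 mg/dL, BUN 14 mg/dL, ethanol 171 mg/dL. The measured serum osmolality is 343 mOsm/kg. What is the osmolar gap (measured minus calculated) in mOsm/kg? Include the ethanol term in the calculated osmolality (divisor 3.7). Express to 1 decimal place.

0.2 mOsm/kg

Calculated osmolality = 2·Na + glucose/18 + BUN/2.8 + ethanol/3.7
= 2·143 + 100/18 + 14/2.8 + 171/3.7
= 286 + 5.56 + 5 + 46.22
= 342.78 mOsm/kg ≈ 342.8 mOsm/kg
Osmolar gap = measured − calculated = 343 − 342.8 = 0.2 mOsm/kg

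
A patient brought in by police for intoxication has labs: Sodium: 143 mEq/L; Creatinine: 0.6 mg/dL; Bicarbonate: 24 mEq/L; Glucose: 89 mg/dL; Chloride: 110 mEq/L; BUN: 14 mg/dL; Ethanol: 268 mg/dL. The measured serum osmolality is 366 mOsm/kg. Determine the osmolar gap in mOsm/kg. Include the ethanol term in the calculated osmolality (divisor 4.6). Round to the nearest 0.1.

Calculated osmolality = 2·Na + glucose/18 + BUN/2.8 + ethanol/4.6
= 2·143 + 89/18 + 14/2.8 + 268/4.6
= 286 + 4.94 + 5 + 58.26
= 354.2 mOsm/kg ≈ 354.2 mOsm/kg
Osmolar gap = measured − calculated = 366 − 354.2 = 11.8 mOsm/kg

11.8 mOsm/kg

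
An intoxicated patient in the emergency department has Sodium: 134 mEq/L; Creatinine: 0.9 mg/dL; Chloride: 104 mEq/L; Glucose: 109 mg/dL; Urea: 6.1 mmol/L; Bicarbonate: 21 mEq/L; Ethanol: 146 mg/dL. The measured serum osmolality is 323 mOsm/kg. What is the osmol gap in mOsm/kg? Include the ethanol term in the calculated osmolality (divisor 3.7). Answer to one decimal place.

Calculated osmolality = 2·Na + glucose/18 + urea + ethanol/3.7
= 2·134 + 109/18 + 6.1 + 146/3.7
= 268 + 6.06 + 6.10 + 39.46
= 319.62 mOsm/kg ≈ 319.6 mOsm/kg
Osmolar gap = measured − calculated = 323 − 319.6 = 3.4 mOsm/kg

3.4 mOsm/kg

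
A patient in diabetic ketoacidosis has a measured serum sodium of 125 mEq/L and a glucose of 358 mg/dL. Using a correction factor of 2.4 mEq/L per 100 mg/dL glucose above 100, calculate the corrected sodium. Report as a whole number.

131 mEq/L

Corrected Na = measured Na + 2.4 · (glucose − 100)/100
= 125 + 2.4 · (358 − 100)/100
= 125 + 6.2
= 131.2 mEq/L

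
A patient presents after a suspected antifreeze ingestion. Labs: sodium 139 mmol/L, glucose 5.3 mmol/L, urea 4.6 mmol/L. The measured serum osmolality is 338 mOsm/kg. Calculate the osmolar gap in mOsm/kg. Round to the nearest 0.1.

Calculated osmolality = 2·Na + glucose + urea
= 2·139 + 5.3 + 4.6
= 278 + 5.30 + 4.60
= 287.9 mOsm/kg ≈ 287.9 mOsm/kg
Osmolar gap = measured − calculated = 338 − 287.9 = 50.1 mOsm/kg

50.1 mOsm/kg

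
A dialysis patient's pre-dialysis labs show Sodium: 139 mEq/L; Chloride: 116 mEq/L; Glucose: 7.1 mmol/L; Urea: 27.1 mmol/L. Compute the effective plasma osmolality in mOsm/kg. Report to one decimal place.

Effective osmolality excludes urea (freely permeant across cell membranes):
2·Na + glucose
= 2·139 + 7.1
= 278 + 7.1
= 285.1 mOsm/kg

285.1 mOsm/kg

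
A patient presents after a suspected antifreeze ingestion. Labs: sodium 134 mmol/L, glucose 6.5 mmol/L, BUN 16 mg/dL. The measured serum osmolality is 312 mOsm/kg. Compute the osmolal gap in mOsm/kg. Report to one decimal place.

31.8 mOsm/kg

Calculated osmolality = 2·Na + glucose + BUN/2.8
= 2·134 + 6.5 + 16/2.8
= 268 + 6.50 + 5.71
= 280.21 mOsm/kg ≈ 280.2 mOsm/kg
Osmolar gap = measured − calculated = 312 − 280.2 = 31.8 mOsm/kg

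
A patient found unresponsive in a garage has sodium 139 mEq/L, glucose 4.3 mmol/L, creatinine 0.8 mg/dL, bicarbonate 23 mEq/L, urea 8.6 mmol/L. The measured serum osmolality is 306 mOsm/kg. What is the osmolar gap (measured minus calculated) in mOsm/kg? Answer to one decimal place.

15.1 mOsm/kg

Calculated osmolality = 2·Na + glucose + urea
= 2·139 + 4.3 + 8.6
= 278 + 4.30 + 8.60
= 290.9 mOsm/kg ≈ 290.9 mOsm/kg
Osmolar gap = measured − calculated = 306 − 290.9 = 15.1 mOsm/kg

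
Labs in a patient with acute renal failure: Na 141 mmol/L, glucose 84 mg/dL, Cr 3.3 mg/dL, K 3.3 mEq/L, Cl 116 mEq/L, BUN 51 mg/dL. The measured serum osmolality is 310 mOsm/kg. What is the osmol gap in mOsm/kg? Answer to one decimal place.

5.1 mOsm/kg

Calculated osmolality = 2·Na + glucose/18 + BUN/2.8
= 2·141 + 84/18 + 51/2.8
= 282 + 4.67 + 18.21
= 304.88 mOsm/kg ≈ 304.9 mOsm/kg
Osmolar gap = measured − calculated = 310 − 304.9 = 5.1 mOsm/kg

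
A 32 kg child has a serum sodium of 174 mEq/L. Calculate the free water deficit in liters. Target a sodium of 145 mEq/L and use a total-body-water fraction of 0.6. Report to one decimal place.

TBW = 0.6 · 32 = 19.2 L
Free water deficit = TBW · (Na/145 − 1)
= 19.2 · (174/145 − 1)
= 19.2 · 0.2
= 3.84 L

3.8 L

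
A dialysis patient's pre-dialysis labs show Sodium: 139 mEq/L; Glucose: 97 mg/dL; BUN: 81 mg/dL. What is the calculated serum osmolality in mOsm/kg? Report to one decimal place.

Calculated osmolality = 2·Na + glucose/18 + BUN/2.8
= 2·139 + 97/18 + 81/2.8
= 278 + 5.39 + 28.93
= 312.32 mOsm/kg

312.3 mOsm/kg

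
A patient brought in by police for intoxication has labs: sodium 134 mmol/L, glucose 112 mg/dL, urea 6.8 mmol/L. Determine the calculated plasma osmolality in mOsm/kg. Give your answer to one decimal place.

Calculated osmolality = 2·Na + glucose/18 + urea
= 2·134 + 112/18 + 6.8
= 268 + 6.22 + 6.80
= 281.02 mOsm/kg

281.0 mOsm/kg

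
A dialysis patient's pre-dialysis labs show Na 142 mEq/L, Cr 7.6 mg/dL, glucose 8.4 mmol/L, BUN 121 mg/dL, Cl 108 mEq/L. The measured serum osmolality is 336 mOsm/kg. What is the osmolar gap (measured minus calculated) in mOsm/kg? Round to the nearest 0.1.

0.4 mOsm/kg

Calculated osmolality = 2·Na + glucose + BUN/2.8
= 2·142 + 8.4 + 121/2.8
= 284 + 8.40 + 43.21
= 335.61 mOsm/kg ≈ 335.6 mOsm/kg
Osmolar gap = measured − calculated = 336 − 335.6 = 0.4 mOsm/kg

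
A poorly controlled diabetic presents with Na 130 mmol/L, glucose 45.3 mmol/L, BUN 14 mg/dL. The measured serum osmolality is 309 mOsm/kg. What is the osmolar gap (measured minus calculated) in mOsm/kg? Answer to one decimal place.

Calculated osmolality = 2·Na + glucose + BUN/2.8
= 2·130 + 45.3 + 14/2.8
= 260 + 45.30 + 5
= 310.3 mOsm/kg ≈ 310.3 mOsm/kg
Osmolar gap = measured − calculated = 309 − 310.3 = -1.3 mOsm/kg

-1.3 mOsm/kg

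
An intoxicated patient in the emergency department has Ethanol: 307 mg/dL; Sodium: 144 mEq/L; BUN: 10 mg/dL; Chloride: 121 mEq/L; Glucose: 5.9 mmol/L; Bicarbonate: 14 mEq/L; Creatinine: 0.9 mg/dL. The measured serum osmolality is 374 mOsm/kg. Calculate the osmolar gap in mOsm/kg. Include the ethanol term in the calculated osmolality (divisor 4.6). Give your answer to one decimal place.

Calculated osmolality = 2·Na + glucose + BUN/2.8 + ethanol/4.6
= 2·144 + 5.9 + 10/2.8 + 307/4.6
= 288 + 5.90 + 3.57 + 66.74
= 364.21 mOsm/kg ≈ 364.2 mOsm/kg
Osmolar gap = measured − calculated = 374 − 364.2 = 9.8 mOsm/kg

9.8 mOsm/kg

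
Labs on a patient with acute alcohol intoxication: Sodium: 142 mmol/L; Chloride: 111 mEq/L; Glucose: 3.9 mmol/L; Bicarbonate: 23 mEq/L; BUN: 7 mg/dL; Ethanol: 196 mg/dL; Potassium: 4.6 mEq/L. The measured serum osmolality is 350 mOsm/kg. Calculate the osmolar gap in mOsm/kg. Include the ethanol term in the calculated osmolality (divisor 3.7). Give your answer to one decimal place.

Calculated osmolality = 2·Na + glucose + BUN/2.8 + ethanol/3.7
= 2·142 + 3.9 + 7/2.8 + 196/3.7
= 284 + 3.90 + 2.50 + 52.97
= 343.37 mOsm/kg ≈ 343.4 mOsm/kg
Osmolar gap = measured − calculated = 350 − 343.4 = 6.6 mOsm/kg

6.6 mOsm/kg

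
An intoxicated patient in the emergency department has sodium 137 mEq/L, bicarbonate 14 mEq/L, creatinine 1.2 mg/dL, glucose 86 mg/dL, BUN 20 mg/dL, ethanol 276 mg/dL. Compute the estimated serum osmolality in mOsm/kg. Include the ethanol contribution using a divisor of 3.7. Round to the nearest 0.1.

Calculated osmolality = 2·Na + glucose/18 + BUN/2.8 + ethanol/3.7
= 2·137 + 86/18 + 20/2.8 + 276/3.7
= 274 + 4.78 + 7.14 + 74.59
= 360.51 mOsm/kg

360.5 mOsm/kg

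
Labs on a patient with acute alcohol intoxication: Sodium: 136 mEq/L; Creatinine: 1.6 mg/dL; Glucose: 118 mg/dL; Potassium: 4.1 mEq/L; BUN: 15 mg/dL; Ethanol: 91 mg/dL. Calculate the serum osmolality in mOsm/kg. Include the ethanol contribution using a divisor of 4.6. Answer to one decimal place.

303.7 mOsm/kg

Calculated osmolality = 2·Na + glucose/18 + BUN/2.8 + ethanol/4.6
= 2·136 + 118/18 + 15/2.8 + 91/4.6
= 272 + 6.56 + 5.36 + 19.78
= 303.7 mOsm/kg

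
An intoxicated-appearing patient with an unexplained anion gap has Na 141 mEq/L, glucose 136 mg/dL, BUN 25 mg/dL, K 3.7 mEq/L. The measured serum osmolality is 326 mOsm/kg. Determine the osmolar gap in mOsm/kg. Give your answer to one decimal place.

Calculated osmolality = 2·Na + glucose/18 + BUN/2.8
= 2·141 + 136/18 + 25/2.8
= 282 + 7.56 + 8.93
= 298.49 mOsm/kg ≈ 298.5 mOsm/kg
Osmolar gap = measured − calculated = 326 − 298.5 = 27.5 mOsm/kg

27.5 mOsm/kg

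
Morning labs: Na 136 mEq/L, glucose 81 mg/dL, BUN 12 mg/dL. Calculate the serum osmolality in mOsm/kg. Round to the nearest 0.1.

280.8 mOsm/kg

Calculated osmolality = 2·Na + glucose/18 + BUN/2.8
= 2·136 + 81/18 + 12/2.8
= 272 + 4.50 + 4.29
= 280.79 mOsm/kg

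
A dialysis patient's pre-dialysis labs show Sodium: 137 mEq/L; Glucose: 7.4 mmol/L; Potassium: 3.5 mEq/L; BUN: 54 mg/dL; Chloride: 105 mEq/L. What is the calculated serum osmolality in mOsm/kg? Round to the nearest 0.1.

Calculated osmolality = 2·Na + glucose + BUN/2.8
= 2·137 + 7.4 + 54/2.8
= 274 + 7.40 + 19.29
= 300.69 mOsm/kg

300.7 mOsm/kg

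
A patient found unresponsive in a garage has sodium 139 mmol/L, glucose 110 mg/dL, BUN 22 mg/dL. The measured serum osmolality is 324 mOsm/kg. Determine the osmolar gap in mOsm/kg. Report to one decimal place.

Calculated osmolality = 2·Na + glucose/18 + BUN/2.8
= 2·139 + 110/18 + 22/2.8
= 278 + 6.11 + 7.86
= 291.97 mOsm/kg ≈ 292.0 mOsm/kg
Osmolar gap = measured − calculated = 324 − 292.0 = 32.0 mOsm/kg

32.0 mOsm/kg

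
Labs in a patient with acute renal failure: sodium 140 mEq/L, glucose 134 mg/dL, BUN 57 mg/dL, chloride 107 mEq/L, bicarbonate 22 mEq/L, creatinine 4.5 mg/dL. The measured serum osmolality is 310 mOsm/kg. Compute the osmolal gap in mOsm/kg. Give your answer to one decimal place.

Calculated osmolality = 2·Na + glucose/18 + BUN/2.8
= 2·140 + 134/18 + 57/2.8
= 280 + 7.44 + 20.36
= 307.8 mOsm/kg ≈ 307.8 mOsm/kg
Osmolar gap = measured − calculated = 310 − 307.8 = 2.2 mOsm/kg

2.2 mOsm/kg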